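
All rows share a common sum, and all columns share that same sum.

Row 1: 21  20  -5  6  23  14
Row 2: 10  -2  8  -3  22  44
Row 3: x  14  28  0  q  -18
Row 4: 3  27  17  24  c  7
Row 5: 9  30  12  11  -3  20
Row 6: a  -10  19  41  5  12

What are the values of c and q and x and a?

c = 1, q = 31, x = 24, a = 12

Rows 1 and 2 both sum to 79, so that's the common total.
The known cells in row 4 total 78, leaving 79 − 78 = 1 for the blank.
The known cells in column 5 total 48, leaving 79 − 48 = 31 for the blank.
The known cells in row 3 total 55, leaving 79 − 55 = 24 for the blank.
The known cells in row 6 total 67, leaving 79 − 67 = 12 for the blank.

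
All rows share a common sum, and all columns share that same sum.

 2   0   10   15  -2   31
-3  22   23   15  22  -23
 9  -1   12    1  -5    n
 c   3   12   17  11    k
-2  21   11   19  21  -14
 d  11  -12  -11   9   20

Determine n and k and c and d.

Rows 1 and 2 both sum to 56, so that's the common total.
Row 3: 9 − 1 + 12 + 1 − 5 = 16, so its missing entry is 56 − 16 = 40.
Row 6: 11 − 12 − 11 + 9 + 20 = 17, so its missing entry is 56 − 17 = 39.
Column 6: 31 − 23 + 40 − 14 + 20 = 54, so its missing entry is 56 − 54 = 2.
Row 4: 3 + 12 + 17 + 11 + 2 = 45, so its missing entry is 56 − 45 = 11.

n = 40, k = 2, c = 11, d = 39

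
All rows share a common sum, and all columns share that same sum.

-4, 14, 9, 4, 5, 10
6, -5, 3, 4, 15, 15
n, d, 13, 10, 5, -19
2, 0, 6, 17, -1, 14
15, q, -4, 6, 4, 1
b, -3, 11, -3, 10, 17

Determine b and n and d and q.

Rows 1 and 2 both sum to 38, so that's the common total.
The known cells in row 6 total 32, leaving 38 − 32 = 6 for the blank.
The known cells in column 1 total 25, leaving 38 − 25 = 13 for the blank.
The known cells in row 3 total 22, leaving 38 − 22 = 16 for the blank.
The known cells in row 5 total 22, leaving 38 − 22 = 16 for the blank.

b = 6, n = 13, d = 16, q = 16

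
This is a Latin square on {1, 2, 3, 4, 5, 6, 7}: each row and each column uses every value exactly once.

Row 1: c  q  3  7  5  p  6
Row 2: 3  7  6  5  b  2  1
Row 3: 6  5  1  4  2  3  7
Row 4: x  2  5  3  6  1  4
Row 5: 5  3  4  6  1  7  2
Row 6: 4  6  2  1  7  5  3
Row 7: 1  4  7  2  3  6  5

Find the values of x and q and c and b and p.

x = 7, q = 1, c = 2, b = 4, p = 4

At (row 1, col 2): column 2 already has {2, 3, 4, 5, 6, 7}, so the value is 1.
Cell (2,5): row 2 already has {1, 2, 3, 5, 6, 7} → 4.
For row 4, column 1: row 4 already has {1, 2, 3, 4, 5, 6}; that leaves 7.
For row 1, column 1: column 1 already has {1, 3, 4, 5, 6, 7}; that leaves 2.
Cell (1,6): row 1 already has {1, 2, 3, 5, 6, 7} → 4.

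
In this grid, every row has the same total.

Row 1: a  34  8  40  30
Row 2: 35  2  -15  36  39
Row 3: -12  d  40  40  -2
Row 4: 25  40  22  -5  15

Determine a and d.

The complete rows each total 97.
Row 1 is missing 97 − 112 = -15 (since 34 + 8 + 40 + 30 = 112).
Row 3 is missing 97 − 66 = 31 (since -12 + 40 + 40 − 2 = 66).

a = -15, d = 31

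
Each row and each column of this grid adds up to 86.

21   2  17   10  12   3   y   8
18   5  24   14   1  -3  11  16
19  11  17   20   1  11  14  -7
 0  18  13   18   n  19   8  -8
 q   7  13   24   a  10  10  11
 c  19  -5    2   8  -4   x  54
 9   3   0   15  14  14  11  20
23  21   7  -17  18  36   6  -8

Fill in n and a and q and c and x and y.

The known cells in row 4 total 68, leaving 86 − 68 = 18 for the blank.
The known cells in column 5 total 72, leaving 86 − 72 = 14 for the blank.
The known cells in row 5 total 89, leaving 86 − 89 = -3 for the blank.
The known cells in row 1 total 73, leaving 86 − 73 = 13 for the blank.
The known cells in column 1 total 87, leaving 86 − 87 = -1 for the blank.
The known cells in row 6 total 73, leaving 86 − 73 = 13 for the blank.

n = 18, a = 14, q = -3, c = -1, x = 13, y = 13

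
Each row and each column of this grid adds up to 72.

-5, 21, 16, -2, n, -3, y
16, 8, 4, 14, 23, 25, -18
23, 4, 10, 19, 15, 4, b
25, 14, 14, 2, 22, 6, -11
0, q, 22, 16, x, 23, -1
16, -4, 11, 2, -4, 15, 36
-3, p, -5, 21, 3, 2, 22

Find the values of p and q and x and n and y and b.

The known cells in row 7 total 40, leaving 72 − 40 = 32 for the blank.
The known cells in row 3 total 75, leaving 72 − 75 = -3 for the blank.
The known cells in column 7 total 25, leaving 72 − 25 = 47 for the blank.
The known cells in row 1 total 74, leaving 72 − 74 = -2 for the blank.
The known cells in column 5 total 57, leaving 72 − 57 = 15 for the blank.
The known cells in row 5 total 75, leaving 72 − 75 = -3 for the blank.

p = 32, q = -3, x = 15, n = -2, y = 47, b = -3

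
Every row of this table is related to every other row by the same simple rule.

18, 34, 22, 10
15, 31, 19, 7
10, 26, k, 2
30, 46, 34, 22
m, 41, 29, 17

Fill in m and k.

m = 25, k = 14

The difference between any two rows is the same in every column — this is an addition table with the headers hidden.
Row 5 minus row 1 is 41 − 34 = 7, so its entry in column 1 is 18 + 7 = 25.
Row 3 minus row 1 is 26 − 34 = -8, so its entry in column 3 is 22 + (-8) = 14.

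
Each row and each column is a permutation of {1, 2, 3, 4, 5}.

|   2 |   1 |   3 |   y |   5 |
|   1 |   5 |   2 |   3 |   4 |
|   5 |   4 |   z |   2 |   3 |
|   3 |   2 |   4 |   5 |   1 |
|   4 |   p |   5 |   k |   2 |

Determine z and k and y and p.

At (row 1, col 4): row 1 already has {1, 2, 3, 5}, so the value is 4.
For row 5, column 4: column 4 already has {2, 3, 4, 5}; that leaves 1.
For row 5, column 2: row 5 already has {1, 2, 4, 5}; that leaves 3.
For row 3, column 3: row 3 already has {2, 3, 4, 5}; that leaves 1.

z = 1, k = 1, y = 4, p = 3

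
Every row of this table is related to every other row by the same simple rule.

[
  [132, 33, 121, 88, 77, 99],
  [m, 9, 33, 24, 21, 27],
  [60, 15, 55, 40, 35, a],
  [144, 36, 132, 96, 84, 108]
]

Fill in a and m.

a = 45, m = 36

Each row is a constant multiple of every other row — this is a multiplication table with the headers hidden.
Row 3 is 55/121 = 5/11 times row 1, so its entry in column 6 is 99 × 5/11 = 45.
Row 2 is 33/121 = 3/11 times row 1, so its entry in column 1 is 132 × 3/11 = 36.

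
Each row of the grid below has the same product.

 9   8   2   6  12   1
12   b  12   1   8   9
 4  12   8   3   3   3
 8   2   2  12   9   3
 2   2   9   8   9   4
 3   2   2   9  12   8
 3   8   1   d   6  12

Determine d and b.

d = 6, b = 1

Rows 3 and 5 each multiply to 10368, so every row has product 10368.
Row 7: 3×8×1×6×12 = 1728, so the missing entry is 10368 ÷ 1728 = 6.
Row 2: 12×12×1×8×9 = 10368, so the missing entry is 10368 ÷ 10368 = 1.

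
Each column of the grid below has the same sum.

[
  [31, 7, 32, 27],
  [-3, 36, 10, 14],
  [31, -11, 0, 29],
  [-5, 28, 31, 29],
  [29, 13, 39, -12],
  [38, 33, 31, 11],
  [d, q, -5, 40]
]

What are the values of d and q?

The complete columns each total 138.
Column 1 is missing 138 − 121 = 17 (since 31 − 3 + 31 − 5 + 29 + 38 = 121).
Column 2 is missing 138 − 106 = 32 (since 7 + 36 − 11 + 28 + 13 + 33 = 106).

d = 17, q = 32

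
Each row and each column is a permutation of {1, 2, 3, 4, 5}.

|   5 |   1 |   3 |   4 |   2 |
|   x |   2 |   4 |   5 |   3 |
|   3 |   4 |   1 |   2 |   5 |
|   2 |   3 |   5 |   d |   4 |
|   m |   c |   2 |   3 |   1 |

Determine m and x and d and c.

m = 4, x = 1, d = 1, c = 5

Cell (2,1): row 2 already has {2, 3, 4, 5} → 1.
Cell (5,1): column 1 already has {1, 2, 3, 5} → 4.
For row 4, column 4: row 4 already has {2, 3, 4, 5}; that leaves 1.
At (row 5, col 2): row 5 already has {1, 2, 3, 4}, so the value is 5.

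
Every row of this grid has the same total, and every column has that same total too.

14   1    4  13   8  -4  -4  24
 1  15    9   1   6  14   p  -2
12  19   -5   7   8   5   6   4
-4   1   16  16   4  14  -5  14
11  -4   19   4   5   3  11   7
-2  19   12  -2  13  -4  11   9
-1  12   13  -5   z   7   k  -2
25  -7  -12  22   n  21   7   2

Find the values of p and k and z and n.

p = 12, k = 18, z = 14, n = -2

Rows 1 and 3 both sum to 56, so that's the common total.
Row 2: 1 + 15 + 9 + 1 + 6 + 14 − 2 = 44, so its missing entry is 56 − 44 = 12.
Column 7: -4 + 12 + 6 − 5 + 11 + 11 + 7 = 38, so its missing entry is 56 − 38 = 18.
Row 7: -1 + 12 + 13 − 5 + 7 + 18 − 2 = 42, so its missing entry is 56 − 42 = 14.
Row 8: 25 − 7 − 12 + 22 + 21 + 7 + 2 = 58, so its missing entry is 56 − 58 = -2.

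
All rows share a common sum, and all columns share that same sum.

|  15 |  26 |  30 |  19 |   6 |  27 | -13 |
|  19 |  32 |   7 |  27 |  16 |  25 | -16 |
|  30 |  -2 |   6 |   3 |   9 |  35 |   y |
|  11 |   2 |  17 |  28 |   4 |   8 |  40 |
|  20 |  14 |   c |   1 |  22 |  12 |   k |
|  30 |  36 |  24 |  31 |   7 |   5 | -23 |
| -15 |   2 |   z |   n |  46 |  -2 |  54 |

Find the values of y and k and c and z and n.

y = 29, k = 39, c = 2, z = 24, n = 1

Rows 1 and 2 both sum to 110, so that's the common total.
Row 3: 30 − 2 + 6 + 3 + 9 + 35 = 81, so its missing entry is 110 − 81 = 29.
Column 7: -13 − 16 + 29 + 40 − 23 + 54 = 71, so its missing entry is 110 − 71 = 39.
Row 5: 20 + 14 + 1 + 22 + 12 + 39 = 108, so its missing entry is 110 − 108 = 2.
Column 3: 30 + 7 + 6 + 17 + 2 + 24 = 86, so its missing entry is 110 − 86 = 24.
Row 7: -15 + 2 + 24 + 46 − 2 + 54 = 109, so its missing entry is 110 − 109 = 1.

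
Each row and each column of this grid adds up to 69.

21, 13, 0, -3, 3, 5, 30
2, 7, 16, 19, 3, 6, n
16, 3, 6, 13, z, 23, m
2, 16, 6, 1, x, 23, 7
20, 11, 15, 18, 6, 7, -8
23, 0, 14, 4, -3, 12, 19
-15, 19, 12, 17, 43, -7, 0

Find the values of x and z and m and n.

x = 14, z = 3, m = 5, n = 16

Row 2 has 2 + 7 + 16 + 19 + 3 + 6 = 53; the blank must be 69 − 53 = 16.
Column 7 has 30 + 16 + 7 − 8 + 19 + 0 = 64; the blank must be 69 − 64 = 5.
Row 3 has 16 + 3 + 6 + 13 + 23 + 5 = 66; the blank must be 69 − 66 = 3.
Row 4 has 2 + 16 + 6 + 1 + 23 + 7 = 55; the blank must be 69 − 55 = 14.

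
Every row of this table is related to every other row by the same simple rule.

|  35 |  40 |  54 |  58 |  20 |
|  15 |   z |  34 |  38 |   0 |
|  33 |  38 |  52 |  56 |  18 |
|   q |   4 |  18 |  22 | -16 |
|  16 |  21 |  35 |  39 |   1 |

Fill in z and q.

z = 20, q = -1

The difference between any two rows is the same in every column — this is an addition table with the headers hidden.
Row 2 minus row 1 is 34 − 54 = -20, so its entry in column 2 is 40 + (-20) = 20.
Row 4 minus row 1 is 18 − 54 = -36, so its entry in column 1 is 35 + (-36) = -1.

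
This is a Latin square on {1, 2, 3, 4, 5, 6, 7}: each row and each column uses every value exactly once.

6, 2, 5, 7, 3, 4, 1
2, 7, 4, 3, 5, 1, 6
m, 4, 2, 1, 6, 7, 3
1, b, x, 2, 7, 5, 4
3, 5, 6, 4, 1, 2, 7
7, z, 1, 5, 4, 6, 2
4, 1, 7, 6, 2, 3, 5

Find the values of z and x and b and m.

At (row 4, col 3): column 3 already has {1, 2, 4, 5, 6, 7}, so the value is 3.
For row 4, column 2: row 4 already has {1, 2, 3, 4, 5, 7}; that leaves 6.
For row 3, column 1: row 3 already has {1, 2, 3, 4, 6, 7}; that leaves 5.
Cell (6,2): row 6 already has {1, 2, 4, 5, 6, 7} → 3.

z = 3, x = 3, b = 6, m = 5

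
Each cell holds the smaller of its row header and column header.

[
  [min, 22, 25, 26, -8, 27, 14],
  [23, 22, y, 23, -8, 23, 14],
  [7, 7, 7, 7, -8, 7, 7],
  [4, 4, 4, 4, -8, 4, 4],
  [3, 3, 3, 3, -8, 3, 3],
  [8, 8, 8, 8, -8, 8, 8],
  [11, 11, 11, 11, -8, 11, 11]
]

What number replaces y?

23

min(23, 25) = 23.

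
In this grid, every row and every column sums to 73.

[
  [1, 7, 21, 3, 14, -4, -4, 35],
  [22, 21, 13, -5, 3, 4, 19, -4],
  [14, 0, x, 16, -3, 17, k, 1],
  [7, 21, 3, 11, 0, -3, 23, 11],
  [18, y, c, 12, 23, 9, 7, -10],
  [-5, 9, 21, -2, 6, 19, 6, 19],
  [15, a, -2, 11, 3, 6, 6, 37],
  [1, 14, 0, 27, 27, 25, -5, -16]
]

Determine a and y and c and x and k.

a = -3, y = 4, c = 10, x = 7, k = 21

Row 7 has 15 − 2 + 11 + 3 + 6 + 6 + 37 = 76; the blank must be 73 − 76 = -3.
Column 7 has -4 + 19 + 23 + 7 + 6 + 6 − 5 = 52; the blank must be 73 − 52 = 21.
Row 3 has 14 + 0 + 16 − 3 + 17 + 21 + 1 = 66; the blank must be 73 − 66 = 7.
Column 3 has 21 + 13 + 7 + 3 + 21 − 2 + 0 = 63; the blank must be 73 − 63 = 10.
Row 5 has 18 + 10 + 12 + 23 + 9 + 7 − 10 = 69; the blank must be 73 − 69 = 4.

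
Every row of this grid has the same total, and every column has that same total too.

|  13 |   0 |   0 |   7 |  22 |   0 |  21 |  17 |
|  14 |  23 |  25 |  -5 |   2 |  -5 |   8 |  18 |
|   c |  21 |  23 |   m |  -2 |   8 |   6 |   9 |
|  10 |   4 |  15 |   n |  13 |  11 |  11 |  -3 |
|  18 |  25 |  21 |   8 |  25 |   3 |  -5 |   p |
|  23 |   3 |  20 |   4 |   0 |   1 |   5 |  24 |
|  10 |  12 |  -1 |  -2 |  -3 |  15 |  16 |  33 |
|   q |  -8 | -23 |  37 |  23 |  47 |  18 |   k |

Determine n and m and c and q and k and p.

Rows 1 and 2 both sum to 80, so that's the common total.
Row 4: 10 + 4 + 15 + 13 + 11 + 11 − 3 = 61, so its missing entry is 80 − 61 = 19.
Column 4: 7 − 5 + 19 + 8 + 4 − 2 + 37 = 68, so its missing entry is 80 − 68 = 12.
Row 3: 21 + 23 + 12 − 2 + 8 + 6 + 9 = 77, so its missing entry is 80 − 77 = 3.
Column 1: 13 + 14 + 3 + 10 + 18 + 23 + 10 = 91, so its missing entry is 80 − 91 = -11.
Row 8: -11 − 8 − 23 + 37 + 23 + 47 + 18 = 83, so its missing entry is 80 − 83 = -3.
Row 5: 18 + 25 + 21 + 8 + 25 + 3 − 5 = 95, so its missing entry is 80 − 95 = -15.

n = 19, m = 12, c = 3, q = -11, k = -3, p = -15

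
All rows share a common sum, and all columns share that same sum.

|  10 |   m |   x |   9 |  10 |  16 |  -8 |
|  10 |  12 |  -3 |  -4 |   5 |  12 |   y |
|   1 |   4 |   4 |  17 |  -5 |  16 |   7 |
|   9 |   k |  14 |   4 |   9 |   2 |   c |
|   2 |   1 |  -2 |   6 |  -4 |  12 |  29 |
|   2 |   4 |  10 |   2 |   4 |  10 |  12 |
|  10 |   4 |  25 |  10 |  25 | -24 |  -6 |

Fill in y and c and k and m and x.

y = 12, c = -2, k = 8, m = 11, x = -4

Rows 3 and 5 both sum to 44, so that's the common total.
Column 3 has -3 + 4 + 14 − 2 + 10 + 25 = 48; the blank must be 44 − 48 = -4.
Row 1 has 10 − 4 + 9 + 10 + 16 − 8 = 33; the blank must be 44 − 33 = 11.
Column 2 has 11 + 12 + 4 + 1 + 4 + 4 = 36; the blank must be 44 − 36 = 8.
Row 4 has 9 + 8 + 14 + 4 + 9 + 2 = 46; the blank must be 44 − 46 = -2.
Row 2 has 10 + 12 − 3 − 4 + 5 + 12 = 32; the blank must be 44 − 32 = 12.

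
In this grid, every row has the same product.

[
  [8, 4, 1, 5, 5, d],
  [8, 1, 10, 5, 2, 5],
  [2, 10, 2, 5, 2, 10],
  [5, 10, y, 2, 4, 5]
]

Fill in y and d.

y = 2, d = 5

Rows 2 and 3 each multiply to 4000, so every row has product 4000.
Row 4: 5×10×2×4×5 = 2000, so the missing entry is 4000 ÷ 2000 = 2.
Row 1: 8×4×1×5×5 = 800, so the missing entry is 4000 ÷ 800 = 5.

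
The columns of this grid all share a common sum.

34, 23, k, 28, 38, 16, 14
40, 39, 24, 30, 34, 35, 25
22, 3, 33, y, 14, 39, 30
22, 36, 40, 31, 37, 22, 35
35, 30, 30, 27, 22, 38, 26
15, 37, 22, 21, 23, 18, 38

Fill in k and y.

k = 19, y = 31

Columns 1 and 6 both add up to 168, so every column sums to 168.
Column 3: 24 + 33 + 40 + 30 + 22 = 149, so the missing entry is 168 − 149 = 19.
Column 4: 28 + 30 + 31 + 27 + 21 = 137, so the missing entry is 168 − 137 = 31.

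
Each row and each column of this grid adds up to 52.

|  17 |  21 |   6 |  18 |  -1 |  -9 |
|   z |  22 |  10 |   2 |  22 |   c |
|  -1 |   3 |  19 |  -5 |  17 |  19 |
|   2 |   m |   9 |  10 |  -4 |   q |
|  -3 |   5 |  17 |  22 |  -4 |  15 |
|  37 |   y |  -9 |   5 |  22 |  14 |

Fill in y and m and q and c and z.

y = -17, m = 18, q = 17, c = -4, z = 0

Row 6: 37 − 9 + 5 + 22 + 14 = 69, so its missing entry is 52 − 69 = -17.
Column 2: 21 + 22 + 3 + 5 − 17 = 34, so its missing entry is 52 − 34 = 18.
Column 1: 17 − 1 + 2 − 3 + 37 = 52, so its missing entry is 52 − 52 = 0.
Row 2: 0 + 22 + 10 + 2 + 22 = 56, so its missing entry is 52 − 56 = -4.
Row 4: 2 + 18 + 9 + 10 − 4 = 35, so its missing entry is 52 − 35 = 17.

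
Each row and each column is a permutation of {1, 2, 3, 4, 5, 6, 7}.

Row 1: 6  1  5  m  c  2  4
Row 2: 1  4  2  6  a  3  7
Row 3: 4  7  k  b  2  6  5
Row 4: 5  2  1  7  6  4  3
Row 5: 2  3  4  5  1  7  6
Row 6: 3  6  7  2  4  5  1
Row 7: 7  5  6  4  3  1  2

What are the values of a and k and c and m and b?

a = 5, k = 3, c = 7, m = 3, b = 1

At (row 2, col 5): row 2 already has {1, 2, 3, 4, 6, 7}, so the value is 5.
For row 1, column 5: column 5 already has {1, 2, 3, 4, 5, 6}; that leaves 7.
At (row 1, col 4): row 1 already has {1, 2, 4, 5, 6, 7}, so the value is 3.
For row 3, column 4: column 4 already has {2, 3, 4, 5, 6, 7}; that leaves 1.
For row 3, column 3: row 3 already has {1, 2, 4, 5, 6, 7}; that leaves 3.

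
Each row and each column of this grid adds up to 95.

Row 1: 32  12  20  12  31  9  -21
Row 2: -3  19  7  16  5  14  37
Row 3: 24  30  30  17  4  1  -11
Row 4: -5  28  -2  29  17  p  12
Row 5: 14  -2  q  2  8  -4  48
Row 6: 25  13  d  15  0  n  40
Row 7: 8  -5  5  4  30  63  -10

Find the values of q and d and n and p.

q = 29, d = 6, n = -4, p = 16

Row 4 has -5 + 28 − 2 + 29 + 17 + 12 = 79; the blank must be 95 − 79 = 16.
Column 6 has 9 + 14 + 1 + 16 − 4 + 63 = 99; the blank must be 95 − 99 = -4.
Row 5 has 14 − 2 + 2 + 8 − 4 + 48 = 66; the blank must be 95 − 66 = 29.
Row 6 has 25 + 13 + 15 + 0 − 4 + 40 = 89; the blank must be 95 − 89 = 6.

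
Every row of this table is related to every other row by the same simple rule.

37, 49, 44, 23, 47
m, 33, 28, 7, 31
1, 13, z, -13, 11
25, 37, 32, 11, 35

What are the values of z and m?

The difference between any two rows is the same in every column — this is an addition table with the headers hidden.
Row 3 minus row 1 is 11 − 47 = -36, so its entry in column 3 is 44 + (-36) = 8.
Row 2 minus row 1 is 31 − 47 = -16, so its entry in column 1 is 37 + (-16) = 21.

z = 8, m = 21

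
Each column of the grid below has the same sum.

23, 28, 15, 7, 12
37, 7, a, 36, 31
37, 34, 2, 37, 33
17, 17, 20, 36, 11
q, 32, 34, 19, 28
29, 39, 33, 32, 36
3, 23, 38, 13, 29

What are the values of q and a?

q = 34, a = 38

Columns 2 and 4 both add up to 180, so every column sums to 180.
Column 1: 23 + 37 + 37 + 17 + 29 + 3 = 146, so the missing entry is 180 − 146 = 34.
Column 3: 15 + 2 + 20 + 34 + 33 + 38 = 142, so the missing entry is 180 − 142 = 38.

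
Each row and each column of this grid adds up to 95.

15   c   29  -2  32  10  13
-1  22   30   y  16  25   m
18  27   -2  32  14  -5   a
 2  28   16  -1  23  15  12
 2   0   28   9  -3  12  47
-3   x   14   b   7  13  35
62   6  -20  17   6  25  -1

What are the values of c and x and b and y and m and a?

Row 1: 15 + 29 − 2 + 32 + 10 + 13 = 97, so its missing entry is 95 − 97 = -2.
Column 2: -2 + 22 + 27 + 28 + 0 + 6 = 81, so its missing entry is 95 − 81 = 14.
Row 3: 18 + 27 − 2 + 32 + 14 − 5 = 84, so its missing entry is 95 − 84 = 11.
Row 6: -3 + 14 + 14 + 7 + 13 + 35 = 80, so its missing entry is 95 − 80 = 15.
Column 7: 13 + 11 + 12 + 47 + 35 − 1 = 117, so its missing entry is 95 − 117 = -22.
Row 2: -1 + 22 + 30 + 16 + 25 − 22 = 70, so its missing entry is 95 − 70 = 25.

c = -2, x = 14, b = 15, y = 25, m = -22, a = 11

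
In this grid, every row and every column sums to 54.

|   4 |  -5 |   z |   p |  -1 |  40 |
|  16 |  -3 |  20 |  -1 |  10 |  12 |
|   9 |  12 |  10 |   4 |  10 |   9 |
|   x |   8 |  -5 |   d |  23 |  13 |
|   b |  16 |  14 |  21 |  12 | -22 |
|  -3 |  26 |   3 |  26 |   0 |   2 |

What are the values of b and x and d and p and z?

Row 5 has 16 + 14 + 21 + 12 − 22 = 41; the blank must be 54 − 41 = 13.
Column 1 has 4 + 16 + 9 + 13 − 3 = 39; the blank must be 54 − 39 = 15.
Column 3 has 20 + 10 − 5 + 14 + 3 = 42; the blank must be 54 − 42 = 12.
Row 1 has 4 − 5 + 12 − 1 + 40 = 50; the blank must be 54 − 50 = 4.
Row 4 has 15 + 8 − 5 + 23 + 13 = 54; the blank must be 54 − 54 = 0.

b = 13, x = 15, d = 0, p = 4, z = 12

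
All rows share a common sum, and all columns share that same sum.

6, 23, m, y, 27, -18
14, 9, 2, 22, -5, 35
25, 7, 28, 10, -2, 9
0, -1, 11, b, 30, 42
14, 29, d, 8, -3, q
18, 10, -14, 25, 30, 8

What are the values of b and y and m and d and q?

b = -5, y = 17, m = 22, d = 28, q = 1

Rows 2 and 3 both sum to 77, so that's the common total.
The known cells in column 6 total 76, leaving 77 − 76 = 1 for the blank.
The known cells in row 5 total 49, leaving 77 − 49 = 28 for the blank.
The known cells in column 3 total 55, leaving 77 − 55 = 22 for the blank.
The known cells in row 1 total 60, leaving 77 − 60 = 17 for the blank.
The known cells in row 4 total 82, leaving 77 − 82 = -5 for the blank.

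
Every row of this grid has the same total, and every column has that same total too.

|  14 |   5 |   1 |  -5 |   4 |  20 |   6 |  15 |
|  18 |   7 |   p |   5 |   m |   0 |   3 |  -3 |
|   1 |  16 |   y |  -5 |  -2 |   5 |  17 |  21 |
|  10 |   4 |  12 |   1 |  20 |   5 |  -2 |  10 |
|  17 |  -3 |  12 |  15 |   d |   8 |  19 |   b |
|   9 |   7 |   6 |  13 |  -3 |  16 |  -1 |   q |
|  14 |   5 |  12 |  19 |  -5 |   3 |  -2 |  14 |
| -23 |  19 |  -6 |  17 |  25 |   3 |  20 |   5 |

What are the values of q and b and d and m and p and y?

Rows 1 and 4 both sum to 60, so that's the common total.
Row 6 has 9 + 7 + 6 + 13 − 3 + 16 − 1 = 47; the blank must be 60 − 47 = 13.
Row 3 has 1 + 16 − 5 − 2 + 5 + 17 + 21 = 53; the blank must be 60 − 53 = 7.
Column 3 has 1 + 7 + 12 + 12 + 6 + 12 − 6 = 44; the blank must be 60 − 44 = 16.
Row 2 has 18 + 7 + 16 + 5 + 0 + 3 − 3 = 46; the blank must be 60 − 46 = 14.
Column 5 has 4 + 14 − 2 + 20 − 3 − 5 + 25 = 53; the blank must be 60 − 53 = 7.
Row 5 has 17 − 3 + 12 + 15 + 7 + 8 + 19 = 75; the blank must be 60 − 75 = -15.

q = 13, b = -15, d = 7, m = 14, p = 16, y = 7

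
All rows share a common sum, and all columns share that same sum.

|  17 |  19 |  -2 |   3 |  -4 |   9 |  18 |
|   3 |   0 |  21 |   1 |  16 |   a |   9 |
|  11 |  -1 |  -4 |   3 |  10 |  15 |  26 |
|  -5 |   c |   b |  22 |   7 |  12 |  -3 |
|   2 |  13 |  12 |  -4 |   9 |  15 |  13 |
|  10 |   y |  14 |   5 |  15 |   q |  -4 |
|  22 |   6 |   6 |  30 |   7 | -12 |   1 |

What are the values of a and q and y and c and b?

a = 10, q = 11, y = 9, c = 14, b = 13

Rows 1 and 3 both sum to 60, so that's the common total.
Row 2: 3 + 0 + 21 + 1 + 16 + 9 = 50, so its missing entry is 60 − 50 = 10.
Column 6: 9 + 10 + 15 + 12 + 15 − 12 = 49, so its missing entry is 60 − 49 = 11.
Row 6: 10 + 14 + 5 + 15 + 11 − 4 = 51, so its missing entry is 60 − 51 = 9.
Column 2: 19 + 0 − 1 + 13 + 9 + 6 = 46, so its missing entry is 60 − 46 = 14.
Row 4: -5 + 14 + 22 + 7 + 12 − 3 = 47, so its missing entry is 60 − 47 = 13.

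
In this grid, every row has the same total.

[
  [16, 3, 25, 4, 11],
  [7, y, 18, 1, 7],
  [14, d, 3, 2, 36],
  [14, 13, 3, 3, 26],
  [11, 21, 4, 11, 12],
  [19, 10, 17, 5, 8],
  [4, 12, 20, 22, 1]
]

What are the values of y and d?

y = 26, d = 4

Rows 4 and 7 both add up to 59, so every row sums to 59.
Row 2: 7 + 18 + 1 + 7 = 33, so the missing entry is 59 − 33 = 26.
Row 3: 14 + 3 + 2 + 36 = 55, so the missing entry is 59 − 55 = 4.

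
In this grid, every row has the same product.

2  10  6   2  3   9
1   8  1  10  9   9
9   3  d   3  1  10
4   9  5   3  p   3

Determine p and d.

p = 4, d = 8

Rows 1 and 2 each multiply to 6480, so every row has product 6480.
Row 4: 4×9×5×3×3 = 1620, so the missing entry is 6480 ÷ 1620 = 4.
Row 3: 9×3×3×1×10 = 810, so the missing entry is 6480 ÷ 810 = 8.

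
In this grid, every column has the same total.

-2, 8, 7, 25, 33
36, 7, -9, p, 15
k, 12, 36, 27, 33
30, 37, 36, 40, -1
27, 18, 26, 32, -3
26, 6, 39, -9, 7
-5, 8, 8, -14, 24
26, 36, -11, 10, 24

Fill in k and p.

k = -6, p = 21

Column 2 sums to 132 and so does column 3; that's the common total.
In column 1 the known cells total 138, leaving 132 − 138 = -6.
In column 4 the known cells total 111, leaving 132 − 111 = 21.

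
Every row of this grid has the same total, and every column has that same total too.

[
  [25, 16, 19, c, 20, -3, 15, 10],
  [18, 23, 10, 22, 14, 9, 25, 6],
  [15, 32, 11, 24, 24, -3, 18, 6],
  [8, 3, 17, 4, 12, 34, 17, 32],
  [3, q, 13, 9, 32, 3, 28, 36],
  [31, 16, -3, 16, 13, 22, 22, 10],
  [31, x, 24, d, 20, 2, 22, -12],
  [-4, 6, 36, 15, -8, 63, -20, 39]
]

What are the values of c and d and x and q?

c = 25, d = 12, x = 28, q = 3

Rows 2 and 3 both sum to 127, so that's the common total.
Row 1: 25 + 16 + 19 + 20 − 3 + 15 + 10 = 102, so its missing entry is 127 − 102 = 25.
Row 5: 3 + 13 + 9 + 32 + 3 + 28 + 36 = 124, so its missing entry is 127 − 124 = 3.
Column 2: 16 + 23 + 32 + 3 + 3 + 16 + 6 = 99, so its missing entry is 127 − 99 = 28.
Row 7: 31 + 28 + 24 + 20 + 2 + 22 − 12 = 115, so its missing entry is 127 − 115 = 12.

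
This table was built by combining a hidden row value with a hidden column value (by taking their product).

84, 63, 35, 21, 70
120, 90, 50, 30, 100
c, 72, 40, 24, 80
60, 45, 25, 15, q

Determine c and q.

Each row is a constant multiple of every other row — this is a multiplication table with the headers hidden.
Row 3 is 40/35 = 8/7 times row 1, so its entry in column 1 is 84 × 8/7 = 96.
Row 4 is 25/35 = 5/7 times row 1, so its entry in column 5 is 70 × 5/7 = 50.

c = 96, q = 50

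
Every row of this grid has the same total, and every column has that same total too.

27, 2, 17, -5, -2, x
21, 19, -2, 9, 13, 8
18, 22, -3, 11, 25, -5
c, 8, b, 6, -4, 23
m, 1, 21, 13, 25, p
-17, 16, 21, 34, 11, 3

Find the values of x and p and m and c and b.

Rows 2 and 3 both sum to 68, so that's the common total.
Row 1 has 27 + 2 + 17 − 5 − 2 = 39; the blank must be 68 − 39 = 29.
Column 6 has 29 + 8 − 5 + 23 + 3 = 58; the blank must be 68 − 58 = 10.
Row 5 has 1 + 21 + 13 + 25 + 10 = 70; the blank must be 68 − 70 = -2.
Column 1 has 27 + 21 + 18 − 2 − 17 = 47; the blank must be 68 − 47 = 21.
Row 4 has 21 + 8 + 6 − 4 + 23 = 54; the blank must be 68 − 54 = 14.

x = 29, p = 10, m = -2, c = 21, b = 14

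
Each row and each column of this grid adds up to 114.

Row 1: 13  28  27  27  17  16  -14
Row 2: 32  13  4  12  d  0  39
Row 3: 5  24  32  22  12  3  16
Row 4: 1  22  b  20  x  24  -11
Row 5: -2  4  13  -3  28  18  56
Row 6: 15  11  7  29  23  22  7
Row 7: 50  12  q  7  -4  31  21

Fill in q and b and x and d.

q = -3, b = 34, x = 24, d = 14

The known cells in row 7 total 117, leaving 114 − 117 = -3 for the blank.
The known cells in row 2 total 100, leaving 114 − 100 = 14 for the blank.
The known cells in column 3 total 80, leaving 114 − 80 = 34 for the blank.
The known cells in row 4 total 90, leaving 114 − 90 = 24 for the blank.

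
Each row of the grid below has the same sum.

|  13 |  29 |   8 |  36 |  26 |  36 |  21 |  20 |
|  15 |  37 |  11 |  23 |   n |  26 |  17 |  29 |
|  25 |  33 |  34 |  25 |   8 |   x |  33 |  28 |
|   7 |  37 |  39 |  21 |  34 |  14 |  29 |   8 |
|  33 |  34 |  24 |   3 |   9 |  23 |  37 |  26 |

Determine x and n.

Rows 4 and 5 both add up to 189, so every row sums to 189.
Row 3: 25 + 33 + 34 + 25 + 8 + 33 + 28 = 186, so the missing entry is 189 − 186 = 3.
Row 2: 15 + 37 + 11 + 23 + 26 + 17 + 29 = 158, so the missing entry is 189 − 158 = 31.

x = 3, n = 31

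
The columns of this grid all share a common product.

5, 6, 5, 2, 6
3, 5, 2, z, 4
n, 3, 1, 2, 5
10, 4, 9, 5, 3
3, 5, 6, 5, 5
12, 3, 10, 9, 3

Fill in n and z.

Columns 3 and 5 each multiply to 5400, so every column has product 5400.
Column 1: 5×3×10×3×12 = 5400, so the missing entry is 5400 ÷ 5400 = 1.
Column 4: 2×2×5×5×9 = 900, so the missing entry is 5400 ÷ 900 = 6.

n = 1, z = 6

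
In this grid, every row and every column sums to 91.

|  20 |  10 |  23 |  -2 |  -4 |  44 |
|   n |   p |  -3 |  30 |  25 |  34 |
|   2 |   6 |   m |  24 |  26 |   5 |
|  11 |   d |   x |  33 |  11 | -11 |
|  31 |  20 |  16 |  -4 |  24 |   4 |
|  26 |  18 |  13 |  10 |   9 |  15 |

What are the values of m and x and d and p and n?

The known cells in row 3 total 63, leaving 91 − 63 = 28 for the blank.
The known cells in column 1 total 90, leaving 91 − 90 = 1 for the blank.
The known cells in row 2 total 87, leaving 91 − 87 = 4 for the blank.
The known cells in column 2 total 58, leaving 91 − 58 = 33 for the blank.
The known cells in row 4 total 77, leaving 91 − 77 = 14 for the blank.

m = 28, x = 14, d = 33, p = 4, n = 1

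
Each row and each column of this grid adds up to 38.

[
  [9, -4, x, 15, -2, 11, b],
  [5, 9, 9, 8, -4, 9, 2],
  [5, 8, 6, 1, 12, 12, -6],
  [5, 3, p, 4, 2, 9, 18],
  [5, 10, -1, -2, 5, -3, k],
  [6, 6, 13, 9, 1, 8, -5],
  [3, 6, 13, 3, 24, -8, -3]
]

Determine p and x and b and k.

p = -3, x = 1, b = 8, k = 24

Row 4 has 5 + 3 + 4 + 2 + 9 + 18 = 41; the blank must be 38 − 41 = -3.
Row 5 has 5 + 10 − 1 − 2 + 5 − 3 = 14; the blank must be 38 − 14 = 24.
Column 7 has 2 − 6 + 18 + 24 − 5 − 3 = 30; the blank must be 38 − 30 = 8.
Row 1 has 9 − 4 + 15 − 2 + 11 + 8 = 37; the blank must be 38 − 37 = 1.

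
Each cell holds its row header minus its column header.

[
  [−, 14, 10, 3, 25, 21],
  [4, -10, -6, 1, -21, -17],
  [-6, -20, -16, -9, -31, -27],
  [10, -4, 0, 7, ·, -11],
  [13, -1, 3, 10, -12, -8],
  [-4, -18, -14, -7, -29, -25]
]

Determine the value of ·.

10 − 25 = -15.

-15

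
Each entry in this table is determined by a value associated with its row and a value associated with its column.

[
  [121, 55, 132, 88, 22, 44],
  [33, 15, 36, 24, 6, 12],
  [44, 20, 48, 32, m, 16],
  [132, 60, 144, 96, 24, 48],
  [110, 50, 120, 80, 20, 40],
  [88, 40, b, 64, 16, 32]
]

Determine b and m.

Each row is a constant multiple of every other row — this is a multiplication table with the headers hidden.
Row 6 is 64/88 = 8/11 times row 1, so its entry in column 3 is 132 × 8/11 = 96.
Row 3 is 32/88 = 4/11 times row 1, so its entry in column 5 is 22 × 4/11 = 8.

b = 96, m = 8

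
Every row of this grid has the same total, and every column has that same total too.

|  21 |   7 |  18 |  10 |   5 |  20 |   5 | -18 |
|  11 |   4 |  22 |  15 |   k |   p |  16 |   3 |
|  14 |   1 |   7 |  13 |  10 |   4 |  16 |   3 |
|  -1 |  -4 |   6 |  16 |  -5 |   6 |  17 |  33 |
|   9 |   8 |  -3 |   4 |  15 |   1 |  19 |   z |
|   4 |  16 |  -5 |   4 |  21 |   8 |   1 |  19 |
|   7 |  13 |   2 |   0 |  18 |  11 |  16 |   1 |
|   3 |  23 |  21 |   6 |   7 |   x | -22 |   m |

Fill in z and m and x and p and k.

z = 15, m = 12, x = 18, p = 0, k = -3

Rows 1 and 3 both sum to 68, so that's the common total.
Column 5: 5 + 10 − 5 + 15 + 21 + 18 + 7 = 71, so its missing entry is 68 − 71 = -3.
Row 2: 11 + 4 + 22 + 15 − 3 + 16 + 3 = 68, so its missing entry is 68 − 68 = 0.
Column 6: 20 + 0 + 4 + 6 + 1 + 8 + 11 = 50, so its missing entry is 68 − 50 = 18.
Row 8: 3 + 23 + 21 + 6 + 7 + 18 − 22 = 56, so its missing entry is 68 − 56 = 12.
Row 5: 9 + 8 − 3 + 4 + 15 + 1 + 19 = 53, so its missing entry is 68 − 53 = 15.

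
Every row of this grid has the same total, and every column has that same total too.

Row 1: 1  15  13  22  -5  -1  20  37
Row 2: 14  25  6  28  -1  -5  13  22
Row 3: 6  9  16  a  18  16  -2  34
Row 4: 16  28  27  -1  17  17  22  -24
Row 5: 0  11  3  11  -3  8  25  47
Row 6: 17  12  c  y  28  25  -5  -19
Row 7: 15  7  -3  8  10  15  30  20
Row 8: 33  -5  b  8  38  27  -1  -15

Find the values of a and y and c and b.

a = 5, y = 21, c = 23, b = 17

Rows 1 and 2 both sum to 102, so that's the common total.
Row 3 has 6 + 9 + 16 + 18 + 16 − 2 + 34 = 97; the blank must be 102 − 97 = 5.
Column 4 has 22 + 28 + 5 − 1 + 11 + 8 + 8 = 81; the blank must be 102 − 81 = 21.
Row 8 has 33 − 5 + 8 + 38 + 27 − 1 − 15 = 85; the blank must be 102 − 85 = 17.
Row 6 has 17 + 12 + 21 + 28 + 25 − 5 − 19 = 79; the blank must be 102 − 79 = 23.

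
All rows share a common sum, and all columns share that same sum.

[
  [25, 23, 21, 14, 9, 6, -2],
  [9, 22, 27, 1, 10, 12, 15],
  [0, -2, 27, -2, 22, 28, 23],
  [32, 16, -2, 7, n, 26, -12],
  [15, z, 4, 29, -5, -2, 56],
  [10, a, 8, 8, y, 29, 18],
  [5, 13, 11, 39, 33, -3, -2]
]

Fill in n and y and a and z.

n = 29, y = -2, a = 25, z = -1

Rows 1 and 2 both sum to 96, so that's the common total.
The known cells in row 5 total 97, leaving 96 − 97 = -1 for the blank.
The known cells in column 2 total 71, leaving 96 − 71 = 25 for the blank.
The known cells in row 6 total 98, leaving 96 − 98 = -2 for the blank.
The known cells in row 4 total 67, leaving 96 − 67 = 29 for the blank.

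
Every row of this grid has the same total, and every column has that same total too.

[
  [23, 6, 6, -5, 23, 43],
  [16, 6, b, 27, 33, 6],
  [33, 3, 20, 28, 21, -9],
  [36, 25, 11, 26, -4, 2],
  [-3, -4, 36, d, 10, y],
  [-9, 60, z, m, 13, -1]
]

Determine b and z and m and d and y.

b = 8, z = 15, m = 18, d = 2, y = 55

Rows 1 and 3 both sum to 96, so that's the common total.
Row 2: 16 + 6 + 27 + 33 + 6 = 88, so its missing entry is 96 − 88 = 8.
Column 6: 43 + 6 − 9 + 2 − 1 = 41, so its missing entry is 96 − 41 = 55.
Row 5: -3 − 4 + 36 + 10 + 55 = 94, so its missing entry is 96 − 94 = 2.
Column 4: -5 + 27 + 28 + 26 + 2 = 78, so its missing entry is 96 − 78 = 18.
Row 6: -9 + 60 + 18 + 13 − 1 = 81, so its missing entry is 96 − 81 = 15.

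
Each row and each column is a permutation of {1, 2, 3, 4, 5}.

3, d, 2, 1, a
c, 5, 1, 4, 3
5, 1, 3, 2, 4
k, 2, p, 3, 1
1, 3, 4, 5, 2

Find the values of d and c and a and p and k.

At (row 1, col 2): column 2 already has {1, 2, 3, 5}, so the value is 4.
Cell (1,5): row 1 already has {1, 2, 3, 4} → 5.
For row 2, column 1: row 2 already has {1, 3, 4, 5}; that leaves 2.
For row 4, column 1: column 1 already has {1, 2, 3, 5}; that leaves 4.
For row 4, column 3: row 4 already has {1, 2, 3, 4}; that leaves 5.

d = 4, c = 2, a = 5, p = 5, k = 4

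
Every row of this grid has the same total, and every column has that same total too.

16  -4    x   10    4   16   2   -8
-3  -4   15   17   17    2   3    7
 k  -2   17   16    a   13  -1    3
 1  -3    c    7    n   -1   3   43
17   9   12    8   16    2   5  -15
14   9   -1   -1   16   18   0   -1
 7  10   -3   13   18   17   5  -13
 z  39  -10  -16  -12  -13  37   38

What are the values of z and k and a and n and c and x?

z = -9, k = 11, a = -3, n = -2, c = 6, x = 18

Rows 2 and 5 both sum to 54, so that's the common total.
The known cells in row 8 total 63, leaving 54 − 63 = -9 for the blank.
The known cells in column 1 total 43, leaving 54 − 43 = 11 for the blank.
The known cells in row 3 total 57, leaving 54 − 57 = -3 for the blank.
The known cells in column 5 total 56, leaving 54 − 56 = -2 for the blank.
The known cells in row 1 total 36, leaving 54 − 36 = 18 for the blank.
The known cells in row 4 total 48, leaving 54 − 48 = 6 for the blank.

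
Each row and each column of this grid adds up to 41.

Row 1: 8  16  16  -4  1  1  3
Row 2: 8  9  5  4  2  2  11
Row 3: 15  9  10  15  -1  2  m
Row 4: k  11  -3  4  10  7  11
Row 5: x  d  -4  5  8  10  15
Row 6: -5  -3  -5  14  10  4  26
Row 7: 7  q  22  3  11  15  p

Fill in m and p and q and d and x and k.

Row 4: 11 − 3 + 4 + 10 + 7 + 11 = 40, so its missing entry is 41 − 40 = 1.
Column 1: 8 + 8 + 15 + 1 − 5 + 7 = 34, so its missing entry is 41 − 34 = 7.
Row 3: 15 + 9 + 10 + 15 − 1 + 2 = 50, so its missing entry is 41 − 50 = -9.
Column 7: 3 + 11 − 9 + 11 + 15 + 26 = 57, so its missing entry is 41 − 57 = -16.
Row 7: 7 + 22 + 3 + 11 + 15 − 16 = 42, so its missing entry is 41 − 42 = -1.
Row 5: 7 − 4 + 5 + 8 + 10 + 15 = 41, so its missing entry is 41 − 41 = 0.

m = -9, p = -16, q = -1, d = 0, x = 7, k = 1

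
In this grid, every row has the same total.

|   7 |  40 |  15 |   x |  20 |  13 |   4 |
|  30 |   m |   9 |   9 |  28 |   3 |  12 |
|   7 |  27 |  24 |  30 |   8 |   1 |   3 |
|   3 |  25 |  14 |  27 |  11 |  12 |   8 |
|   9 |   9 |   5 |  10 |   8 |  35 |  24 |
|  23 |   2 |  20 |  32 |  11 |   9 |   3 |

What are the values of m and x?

Row 4 sums to 100 and so does row 6; that's the common total.
In row 2 the known cells total 91, leaving 100 − 91 = 9.
In row 1 the known cells total 99, leaving 100 − 99 = 1.

m = 9, x = 1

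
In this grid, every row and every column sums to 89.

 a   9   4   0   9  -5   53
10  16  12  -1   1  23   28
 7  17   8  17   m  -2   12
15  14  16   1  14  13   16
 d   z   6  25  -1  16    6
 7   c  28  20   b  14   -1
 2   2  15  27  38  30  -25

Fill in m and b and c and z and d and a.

Row 3: 7 + 17 + 8 + 17 − 2 + 12 = 59, so its missing entry is 89 − 59 = 30.
Row 1: 9 + 4 + 0 + 9 − 5 + 53 = 70, so its missing entry is 89 − 70 = 19.
Column 1: 19 + 10 + 7 + 15 + 7 + 2 = 60, so its missing entry is 89 − 60 = 29.
Column 5: 9 + 1 + 30 + 14 − 1 + 38 = 91, so its missing entry is 89 − 91 = -2.
Row 6: 7 + 28 + 20 − 2 + 14 − 1 = 66, so its missing entry is 89 − 66 = 23.
Row 5: 29 + 6 + 25 − 1 + 16 + 6 = 81, so its missing entry is 89 − 81 = 8.

m = 30, b = -2, c = 23, z = 8, d = 29, a = 19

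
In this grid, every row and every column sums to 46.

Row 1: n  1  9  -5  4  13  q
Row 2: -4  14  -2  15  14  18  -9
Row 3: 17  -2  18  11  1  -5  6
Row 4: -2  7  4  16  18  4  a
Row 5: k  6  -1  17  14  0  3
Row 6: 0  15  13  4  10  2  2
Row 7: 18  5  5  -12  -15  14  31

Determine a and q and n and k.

a = -1, q = 14, n = 10, k = 7

Row 5: 6 − 1 + 17 + 14 + 0 + 3 = 39, so its missing entry is 46 − 39 = 7.
Column 1: -4 + 17 − 2 + 7 + 0 + 18 = 36, so its missing entry is 46 − 36 = 10.
Row 1: 10 + 1 + 9 − 5 + 4 + 13 = 32, so its missing entry is 46 − 32 = 14.
Row 4: -2 + 7 + 4 + 16 + 18 + 4 = 47, so its missing entry is 46 − 47 = -1.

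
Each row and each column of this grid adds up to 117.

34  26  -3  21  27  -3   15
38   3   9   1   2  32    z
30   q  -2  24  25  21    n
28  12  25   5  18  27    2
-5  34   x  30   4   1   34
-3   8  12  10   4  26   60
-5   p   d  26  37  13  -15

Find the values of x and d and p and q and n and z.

Row 5 has -5 + 34 + 30 + 4 + 1 + 34 = 98; the blank must be 117 − 98 = 19.
Column 3 has -3 + 9 − 2 + 25 + 19 + 12 = 60; the blank must be 117 − 60 = 57.
Row 7 has -5 + 57 + 26 + 37 + 13 − 15 = 113; the blank must be 117 − 113 = 4.
Column 2 has 26 + 3 + 12 + 34 + 8 + 4 = 87; the blank must be 117 − 87 = 30.
Row 3 has 30 + 30 − 2 + 24 + 25 + 21 = 128; the blank must be 117 − 128 = -11.
Row 2 has 38 + 3 + 9 + 1 + 2 + 32 = 85; the blank must be 117 − 85 = 32.

x = 19, d = 57, p = 4, q = 30, n = -11, z = 32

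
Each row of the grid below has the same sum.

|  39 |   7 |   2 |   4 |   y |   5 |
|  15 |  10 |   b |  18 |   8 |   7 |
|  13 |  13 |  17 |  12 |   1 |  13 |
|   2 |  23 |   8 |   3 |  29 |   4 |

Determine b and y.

Rows 3 and 4 both add up to 69, so every row sums to 69.
Row 2: 15 + 10 + 18 + 8 + 7 = 58, so the missing entry is 69 − 58 = 11.
Row 1: 39 + 7 + 2 + 4 + 5 = 57, so the missing entry is 69 − 57 = 12.

b = 11, y = 12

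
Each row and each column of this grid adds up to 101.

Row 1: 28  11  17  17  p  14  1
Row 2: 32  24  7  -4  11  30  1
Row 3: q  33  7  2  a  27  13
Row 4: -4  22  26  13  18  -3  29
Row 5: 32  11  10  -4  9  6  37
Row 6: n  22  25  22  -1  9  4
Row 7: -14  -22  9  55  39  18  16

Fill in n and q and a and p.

n = 20, q = 7, a = 12, p = 13

Row 6 has 22 + 25 + 22 − 1 + 9 + 4 = 81; the blank must be 101 − 81 = 20.
Column 1 has 28 + 32 − 4 + 32 + 20 − 14 = 94; the blank must be 101 − 94 = 7.
Row 3 has 7 + 33 + 7 + 2 + 27 + 13 = 89; the blank must be 101 − 89 = 12.
Row 1 has 28 + 11 + 17 + 17 + 14 + 1 = 88; the blank must be 101 − 88 = 13.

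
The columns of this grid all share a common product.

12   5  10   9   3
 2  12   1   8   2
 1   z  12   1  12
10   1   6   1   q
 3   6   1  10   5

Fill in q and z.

Columns 1 and 3 each multiply to 720, so every column has product 720.
Column 5: 3×2×12×5 = 360, so the missing entry is 720 ÷ 360 = 2.
Column 2: 5×12×1×6 = 360, so the missing entry is 720 ÷ 360 = 2.

q = 2, z = 2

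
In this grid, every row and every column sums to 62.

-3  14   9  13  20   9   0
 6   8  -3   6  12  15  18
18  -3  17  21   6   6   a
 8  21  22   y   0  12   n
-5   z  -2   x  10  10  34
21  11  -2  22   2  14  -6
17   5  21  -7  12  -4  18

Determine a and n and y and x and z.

a = -3, n = 1, y = -2, x = 9, z = 6

Row 3 has 18 − 3 + 17 + 21 + 6 + 6 = 65; the blank must be 62 − 65 = -3.
Column 7 has 0 + 18 − 3 + 34 − 6 + 18 = 61; the blank must be 62 − 61 = 1.
Row 4 has 8 + 21 + 22 + 0 + 12 + 1 = 64; the blank must be 62 − 64 = -2.
Column 4 has 13 + 6 + 21 − 2 + 22 − 7 = 53; the blank must be 62 − 53 = 9.
Row 5 has -5 − 2 + 9 + 10 + 10 + 34 = 56; the blank must be 62 − 56 = 6.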